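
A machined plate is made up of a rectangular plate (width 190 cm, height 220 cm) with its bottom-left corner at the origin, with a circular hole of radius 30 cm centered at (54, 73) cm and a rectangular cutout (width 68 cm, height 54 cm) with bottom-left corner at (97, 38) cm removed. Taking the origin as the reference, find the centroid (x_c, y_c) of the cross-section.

x_c = 94.54 cm, y_c = 117.64 cm

Part | A | x̄ᵢ | ȳᵢ | A·x̄ᵢ | A·ȳᵢ
plate | 41800.00 | 95.00 | 110.00 | 3971000.00 | 4598000.00
hole 1 | -2827.43 | 54.00 | 73.00 | -152681.40 | -206402.64
hole 2 | -3672.00 | 131.00 | 65.00 | -481032.00 | -238680.00
Σ | 35300.57 |  |  | 3337286.60 | 4152917.36
x_c = 3337286.60 / 35300.57 = 94.54 cm
y_c = 4152917.36 / 35300.57 = 117.64 cm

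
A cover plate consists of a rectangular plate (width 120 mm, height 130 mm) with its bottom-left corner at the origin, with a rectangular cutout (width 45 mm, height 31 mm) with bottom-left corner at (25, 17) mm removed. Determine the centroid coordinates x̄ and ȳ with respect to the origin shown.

x̄ = 61.23 mm, ȳ = 68.19 mm

plate: A = 120 × 130 = 15600.00, centroid at (60.00, 65.00).
hole: A = −(45 × 31) = -1395.00, centroid at (47.50, 32.50).
ΣA = 14205.00 mm², ΣAx̄ = 869737.50 mm³, ΣAȳ = 968662.50 mm³.
x̄ = 869737.50/14205.00 = 61.23 mm; ȳ = 968662.50/14205.00 = 68.19 mm.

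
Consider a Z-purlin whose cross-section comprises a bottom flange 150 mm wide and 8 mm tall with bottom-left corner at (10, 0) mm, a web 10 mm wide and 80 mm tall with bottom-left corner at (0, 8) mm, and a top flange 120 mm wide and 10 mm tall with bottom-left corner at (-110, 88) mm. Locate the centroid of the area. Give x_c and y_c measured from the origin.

Part | A | x̄ᵢ | ȳᵢ | A·x̄ᵢ | A·ȳᵢ
bottom flange | 1200.00 | 85.00 | 4.00 | 102000.00 | 4800.00
web | 800.00 | 5.00 | 48.00 | 4000.00 | 38400.00
top flange | 1200.00 | -50.00 | 93.00 | -60000.00 | 111600.00
Σ | 3200.00 |  |  | 46000.00 | 154800.00
x_c = 46000.00 / 3200.00 = 14.38 mm
y_c = 154800.00 / 3200.00 = 48.38 mm

x_c = 14.38 mm, y_c = 48.38 mm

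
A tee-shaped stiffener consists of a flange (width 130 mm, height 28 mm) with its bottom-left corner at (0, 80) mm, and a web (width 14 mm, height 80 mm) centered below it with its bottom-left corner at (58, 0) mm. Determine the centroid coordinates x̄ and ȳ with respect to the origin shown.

web: A = 14 × 80 = 1120.00, centroid at (65.00, 40.00).
flange: A = 130 × 28 = 3640.00, centroid at (65.00, 94.00).
ΣA = 4760.00 mm², ΣAx̄ = 309400.00 mm³, ΣAȳ = 386960.00 mm³.
x̄ = 309400.00/4760.00 = 65.00 mm; ȳ = 386960.00/4760.00 = 81.29 mm.

x̄ = 65.00 mm, ȳ = 81.29 mm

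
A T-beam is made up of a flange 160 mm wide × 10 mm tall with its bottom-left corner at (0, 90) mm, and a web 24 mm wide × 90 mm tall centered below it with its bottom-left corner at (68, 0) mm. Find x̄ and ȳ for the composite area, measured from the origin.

x̄ = 80.00 mm, ȳ = 66.28 mm

Part | A | x̄ᵢ | ȳᵢ | A·x̄ᵢ | A·ȳᵢ
web | 2160.00 | 80.00 | 45.00 | 172800.00 | 97200.00
flange | 1600.00 | 80.00 | 95.00 | 128000.00 | 152000.00
Σ | 3760.00 |  |  | 300800.00 | 249200.00
x̄ = 300800.00 / 3760.00 = 80.00 mm
ȳ = 249200.00 / 3760.00 = 66.28 mm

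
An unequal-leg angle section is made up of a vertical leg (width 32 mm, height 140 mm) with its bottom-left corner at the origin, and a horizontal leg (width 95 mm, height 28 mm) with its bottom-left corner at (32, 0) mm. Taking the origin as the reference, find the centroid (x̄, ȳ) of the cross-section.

x̄ = 39.66 mm, ȳ = 49.14 mm

vertical leg: A = 32 × 140 = 4480.00, centroid at (16.00, 70.00).
horizontal leg: A = 95 × 28 = 2660.00, centroid at (79.50, 14.00).
ΣA = 7140.00 mm²
ΣAx̄ = (4480.00)(16.00) + (2660.00)(79.50) = 283150.00 mm³
ΣAȳ = (4480.00)(70.00) + (2660.00)(14.00) = 350840.00 mm³
x̄ = 283150.00 / 7140.00 = 39.66 mm
ȳ = 350840.00 / 7140.00 = 49.14 mm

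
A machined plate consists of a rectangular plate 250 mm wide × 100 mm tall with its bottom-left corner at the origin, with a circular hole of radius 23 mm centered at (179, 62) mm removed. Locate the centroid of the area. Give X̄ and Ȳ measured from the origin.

X̄ = 121.15 mm, Ȳ = 49.15 mm

plate: A = 250 × 100 = 25000.00, centroid at (125.00, 50.00).
hole: A = −π·23² = -1661.90, centroid at (179.00, 62.00).
ΣA = 23338.10 mm²
ΣAX̄ = (25000.00)(125.00) + (-1661.90)(179.00) = 2827519.45 mm³
ΣAȲ = (25000.00)(50.00) + (-1661.90)(62.00) = 1146962.04 mm³
X̄ = 2827519.45 / 23338.10 = 121.15 mm
Ȳ = 1146962.04 / 23338.10 = 49.15 mm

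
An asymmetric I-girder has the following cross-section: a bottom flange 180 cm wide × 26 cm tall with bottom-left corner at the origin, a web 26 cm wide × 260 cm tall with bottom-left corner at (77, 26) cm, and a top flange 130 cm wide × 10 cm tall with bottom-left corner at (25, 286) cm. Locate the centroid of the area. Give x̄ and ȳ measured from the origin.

bottom flange: A = 180 × 26 = 4680.00, centroid at (90.00, 13.00).
web: A = 26 × 260 = 6760.00, centroid at (90.00, 156.00).
top flange: A = 130 × 10 = 1300.00, centroid at (90.00, 291.00).
ΣA = 12740.00 cm²
ΣAx̄ = (4680.00)(90.00) + (6760.00)(90.00) + (1300.00)(90.00) = 1146600.00 cm³
ΣAȳ = (4680.00)(13.00) + (6760.00)(156.00) + (1300.00)(291.00) = 1493700.00 cm³
x̄ = 1146600.00 / 12740.00 = 90.00 cm
ȳ = 1493700.00 / 12740.00 = 117.24 cm

x̄ = 90.00 cm, ȳ = 117.24 cm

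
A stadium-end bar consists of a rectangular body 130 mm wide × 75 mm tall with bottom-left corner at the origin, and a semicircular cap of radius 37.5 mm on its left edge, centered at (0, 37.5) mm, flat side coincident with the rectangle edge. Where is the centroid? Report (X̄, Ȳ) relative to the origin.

Part | A | x̄ᵢ | ȳᵢ | A·x̄ᵢ | A·ȳᵢ
rectangular body | 9750.00 | 65.00 | 37.50 | 633750.00 | 365625.00
semicircular end | 2208.93 | -15.92 | 37.50 | -35156.25 | 82834.96
Σ | 11958.93 |  |  | 598593.75 | 448459.96
X̄ = 598593.75 / 11958.93 = 50.05 mm
Ȳ = 448459.96 / 11958.93 = 37.50 mm

X̄ = 50.05 mm, Ȳ = 37.50 mm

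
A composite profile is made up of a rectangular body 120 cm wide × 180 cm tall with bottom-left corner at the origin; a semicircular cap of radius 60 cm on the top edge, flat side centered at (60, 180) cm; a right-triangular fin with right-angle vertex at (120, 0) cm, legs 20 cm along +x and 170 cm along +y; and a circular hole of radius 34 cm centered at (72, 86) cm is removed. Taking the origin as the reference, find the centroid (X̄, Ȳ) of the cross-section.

X̄ = 62.75 cm, Ȳ = 114.12 cm

Part | A | x̄ᵢ | ȳᵢ | A·x̄ᵢ | A·ȳᵢ
rectangular body | 21600.00 | 60.00 | 90.00 | 1296000.00 | 1944000.00
semicircular top | 5654.87 | 60.00 | 205.46 | 339292.01 | 1161876.02
triangular fin | 1700.00 | 126.67 | 56.67 | 215333.33 | 96333.33
hole | -3631.68 | 72.00 | 86.00 | -261481.04 | -312324.58
Σ | 25323.19 |  |  | 1589144.30 | 2889884.78
X̄ = 1589144.30 / 25323.19 = 62.75 cm
Ȳ = 2889884.78 / 25323.19 = 114.12 cm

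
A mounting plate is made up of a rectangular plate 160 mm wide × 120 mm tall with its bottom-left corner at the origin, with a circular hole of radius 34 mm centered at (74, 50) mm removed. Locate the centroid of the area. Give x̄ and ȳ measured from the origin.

plate: A = 160 × 120 = 19200.00, centroid at (80.00, 60.00).
hole: A = −π·34² = -3631.68, centroid at (74.00, 50.00).
ΣA = 15568.32 mm², ΣAx̄ = 1267255.60 mm³, ΣAȳ = 970415.94 mm³.
x̄ = 1267255.60/15568.32 = 81.40 mm; ȳ = 970415.94/15568.32 = 62.33 mm.

x̄ = 81.40 mm, ȳ = 62.33 mm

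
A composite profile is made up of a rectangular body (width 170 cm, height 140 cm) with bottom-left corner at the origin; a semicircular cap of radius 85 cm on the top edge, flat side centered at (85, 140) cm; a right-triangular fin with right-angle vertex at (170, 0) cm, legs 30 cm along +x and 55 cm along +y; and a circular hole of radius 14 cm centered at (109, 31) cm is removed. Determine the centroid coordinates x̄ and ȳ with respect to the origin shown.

Part | A | x̄ᵢ | ȳᵢ | A·x̄ᵢ | A·ȳᵢ
rectangular body | 23800.00 | 85.00 | 70.00 | 2023000.00 | 1666000.00
semicircular top | 11349.00 | 85.00 | 176.08 | 964665.29 | 1998277.15
triangular fin | 825.00 | 180.00 | 18.33 | 148500.00 | 15125.00
hole | -615.75 | 109.00 | 31.00 | -67116.99 | -19088.32
Σ | 35358.25 |  |  | 3069048.31 | 3660313.83
x̄ = 3069048.31 / 35358.25 = 86.80 cm
ȳ = 3660313.83 / 35358.25 = 103.52 cm

x̄ = 86.80 cm, ȳ = 103.52 cm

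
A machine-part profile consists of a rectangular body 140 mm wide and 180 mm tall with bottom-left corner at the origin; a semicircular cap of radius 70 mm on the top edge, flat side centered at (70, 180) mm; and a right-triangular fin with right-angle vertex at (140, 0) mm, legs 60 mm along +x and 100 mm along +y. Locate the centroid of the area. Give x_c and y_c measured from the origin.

rectangular body: A = 140 × 180 = 25200.00, centroid at (70.00, 90.00).
semicircular top: A = ½π·70² = 7696.90, centroid at (70.00, 209.71).
triangular fin: A = ½·60·100 = 3000.00, centroid at (160.00, 33.33).
ΣA = 35896.90 mm², ΣAx_c = 2782783.14 mm³, ΣAy_c = 3982109.03 mm³.
x_c = 2782783.14/35896.90 = 77.52 mm; y_c = 3982109.03/35896.90 = 110.93 mm.

x_c = 77.52 mm, y_c = 110.93 mm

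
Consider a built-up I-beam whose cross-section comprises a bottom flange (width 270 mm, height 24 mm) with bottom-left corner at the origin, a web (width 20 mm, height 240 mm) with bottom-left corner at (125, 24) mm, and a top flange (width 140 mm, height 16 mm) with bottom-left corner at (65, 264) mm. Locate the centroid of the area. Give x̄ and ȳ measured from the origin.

x̄ = 135.00 mm, ȳ = 101.94 mm

bottom flange: A = 270 × 24 = 6480.00, centroid at (135.00, 12.00).
web: A = 20 × 240 = 4800.00, centroid at (135.00, 144.00).
top flange: A = 140 × 16 = 2240.00, centroid at (135.00, 272.00).
ΣA = 13520.00 mm²
ΣAx̄ = (6480.00)(135.00) + (4800.00)(135.00) + (2240.00)(135.00) = 1825200.00 mm³
ΣAȳ = (6480.00)(12.00) + (4800.00)(144.00) + (2240.00)(272.00) = 1378240.00 mm³
x̄ = 1825200.00 / 13520.00 = 135.00 mm
ȳ = 1378240.00 / 13520.00 = 101.94 mm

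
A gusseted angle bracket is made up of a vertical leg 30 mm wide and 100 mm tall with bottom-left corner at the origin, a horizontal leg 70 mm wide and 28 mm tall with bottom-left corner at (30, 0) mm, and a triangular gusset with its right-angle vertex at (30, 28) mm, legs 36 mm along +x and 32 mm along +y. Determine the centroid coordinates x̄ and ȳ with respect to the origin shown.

x̄ = 35.51 mm, ȳ = 36.08 mm

vertical leg: A = 30 × 100 = 3000.00, centroid at (15.00, 50.00).
horizontal leg: A = 70 × 28 = 1960.00, centroid at (65.00, 14.00).
gusset: A = ½·36·32 = 576.00, centroid at (42.00, 38.67).
ΣA = 5536.00 mm², ΣAx̄ = 196592.00 mm³, ΣAȳ = 199712.00 mm³.
x̄ = 196592.00/5536.00 = 35.51 mm; ȳ = 199712.00/5536.00 = 36.08 mm.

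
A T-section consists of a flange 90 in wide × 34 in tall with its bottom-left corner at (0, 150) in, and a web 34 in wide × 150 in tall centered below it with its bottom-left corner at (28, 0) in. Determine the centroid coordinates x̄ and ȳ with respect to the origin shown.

web: A = 34 × 150 = 5100.00, centroid at (45.00, 75.00).
flange: A = 90 × 34 = 3060.00, centroid at (45.00, 167.00).
ΣA = 8160.00 in²
ΣAx̄ = (5100.00)(45.00) + (3060.00)(45.00) = 367200.00 in³
ΣAȳ = (5100.00)(75.00) + (3060.00)(167.00) = 893520.00 in³
x̄ = 367200.00 / 8160.00 = 45.00 in
ȳ = 893520.00 / 8160.00 = 109.50 in

x̄ = 45.00 in, ȳ = 109.50 in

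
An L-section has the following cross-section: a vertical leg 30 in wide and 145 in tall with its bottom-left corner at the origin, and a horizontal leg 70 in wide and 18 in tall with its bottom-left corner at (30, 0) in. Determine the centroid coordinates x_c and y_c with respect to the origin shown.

x_c = 26.23 in, y_c = 58.24 in

vertical leg: A = 30 × 145 = 4350.00, centroid at (15.00, 72.50).
horizontal leg: A = 70 × 18 = 1260.00, centroid at (65.00, 9.00).
ΣA = 5610.00 in², ΣAx_c = 147150.00 in³, ΣAy_c = 326715.00 in³.
x_c = 147150.00/5610.00 = 26.23 in; y_c = 326715.00/5610.00 = 58.24 in.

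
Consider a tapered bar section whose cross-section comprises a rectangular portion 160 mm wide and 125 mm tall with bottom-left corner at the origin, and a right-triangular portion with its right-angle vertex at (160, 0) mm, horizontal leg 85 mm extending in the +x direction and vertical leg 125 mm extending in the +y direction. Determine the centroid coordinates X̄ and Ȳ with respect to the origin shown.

rectangular portion: A = 160 × 125 = 20000.00, centroid at (80.00, 62.50).
triangular portion: A = ½·85·125 = 5312.50, centroid at (188.33, 41.67).
ΣA = 25312.50 mm², ΣAX̄ = 2600520.83 mm³, ΣAȲ = 1471354.17 mm³.
X̄ = 2600520.83/25312.50 = 102.74 mm; Ȳ = 1471354.17/25312.50 = 58.13 mm.

X̄ = 102.74 mm, Ȳ = 58.13 mm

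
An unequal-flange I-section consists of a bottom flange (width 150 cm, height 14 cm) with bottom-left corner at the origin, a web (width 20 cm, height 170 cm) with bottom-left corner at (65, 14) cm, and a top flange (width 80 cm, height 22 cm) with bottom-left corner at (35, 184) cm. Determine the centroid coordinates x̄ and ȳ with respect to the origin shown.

Part | A | x̄ᵢ | ȳᵢ | A·x̄ᵢ | A·ȳᵢ
bottom flange | 2100.00 | 75.00 | 7.00 | 157500.00 | 14700.00
web | 3400.00 | 75.00 | 99.00 | 255000.00 | 336600.00
top flange | 1760.00 | 75.00 | 195.00 | 132000.00 | 343200.00
Σ | 7260.00 |  |  | 544500.00 | 694500.00
x̄ = 544500.00 / 7260.00 = 75.00 cm
ȳ = 694500.00 / 7260.00 = 95.66 cm

x̄ = 75.00 cm, ȳ = 95.66 cm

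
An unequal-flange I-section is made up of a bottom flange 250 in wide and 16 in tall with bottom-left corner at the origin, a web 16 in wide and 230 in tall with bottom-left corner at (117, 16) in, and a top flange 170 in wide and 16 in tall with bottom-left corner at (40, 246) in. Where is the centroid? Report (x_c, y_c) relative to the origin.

x_c = 125.00 in, y_c = 115.86 in

bottom flange: A = 250 × 16 = 4000.00, centroid at (125.00, 8.00).
web: A = 16 × 230 = 3680.00, centroid at (125.00, 131.00).
top flange: A = 170 × 16 = 2720.00, centroid at (125.00, 254.00).
ΣA = 10400.00 in²
ΣAx_c = (4000.00)(125.00) + (3680.00)(125.00) + (2720.00)(125.00) = 1300000.00 in³
ΣAy_c = (4000.00)(8.00) + (3680.00)(131.00) + (2720.00)(254.00) = 1204960.00 in³
x_c = 1300000.00 / 10400.00 = 125.00 in
y_c = 1204960.00 / 10400.00 = 115.86 in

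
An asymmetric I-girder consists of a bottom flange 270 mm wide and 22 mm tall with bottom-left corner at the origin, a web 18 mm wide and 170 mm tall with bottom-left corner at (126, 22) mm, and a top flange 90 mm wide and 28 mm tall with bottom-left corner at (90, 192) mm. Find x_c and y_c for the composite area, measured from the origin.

x_c = 135.00 mm, y_c = 79.16 mm

Part | A | x̄ᵢ | ȳᵢ | A·x̄ᵢ | A·ȳᵢ
bottom flange | 5940.00 | 135.00 | 11.00 | 801900.00 | 65340.00
web | 3060.00 | 135.00 | 107.00 | 413100.00 | 327420.00
top flange | 2520.00 | 135.00 | 206.00 | 340200.00 | 519120.00
Σ | 11520.00 |  |  | 1555200.00 | 911880.00
x_c = 1555200.00 / 11520.00 = 135.00 mm
y_c = 911880.00 / 11520.00 = 79.16 mm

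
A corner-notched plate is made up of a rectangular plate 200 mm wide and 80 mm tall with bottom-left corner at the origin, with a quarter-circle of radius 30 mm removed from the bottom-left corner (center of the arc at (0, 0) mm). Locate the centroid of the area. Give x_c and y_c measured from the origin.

x_c = 104.03 mm, y_c = 41.26 mm

plate: A = 200 × 80 = 16000.00, centroid at (100.00, 40.00).
removed quarter-circle: A = −¼π·30² = -706.86, centroid at (12.73, 12.73).
ΣA = 15293.14 mm²
ΣAx_c = (16000.00)(100.00) + (-706.86)(12.73) = 1591000.00 mm³
ΣAy_c = (16000.00)(40.00) + (-706.86)(12.73) = 631000.00 mm³
x_c = 1591000.00 / 15293.14 = 104.03 mm
y_c = 631000.00 / 15293.14 = 41.26 mm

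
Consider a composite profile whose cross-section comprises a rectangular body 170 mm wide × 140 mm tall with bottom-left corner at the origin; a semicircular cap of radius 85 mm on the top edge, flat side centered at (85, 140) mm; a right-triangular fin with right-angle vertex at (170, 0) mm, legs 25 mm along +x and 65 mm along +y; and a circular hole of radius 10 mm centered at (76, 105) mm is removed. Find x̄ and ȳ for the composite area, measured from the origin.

Part | A | x̄ᵢ | ȳᵢ | A·x̄ᵢ | A·ȳᵢ
rectangular body | 23800.00 | 85.00 | 70.00 | 2023000.00 | 1666000.00
semicircular top | 11349.00 | 85.00 | 176.08 | 964665.29 | 1998277.15
triangular fin | 812.50 | 178.33 | 21.67 | 144895.83 | 17604.17
hole | -314.16 | 76.00 | 105.00 | -23876.10 | -32986.72
Σ | 35647.34 |  |  | 3108685.02 | 3648894.60
x̄ = 3108685.02 / 35647.34 = 87.21 mm
ȳ = 3648894.60 / 35647.34 = 102.36 mm

x̄ = 87.21 mm, ȳ = 102.36 mm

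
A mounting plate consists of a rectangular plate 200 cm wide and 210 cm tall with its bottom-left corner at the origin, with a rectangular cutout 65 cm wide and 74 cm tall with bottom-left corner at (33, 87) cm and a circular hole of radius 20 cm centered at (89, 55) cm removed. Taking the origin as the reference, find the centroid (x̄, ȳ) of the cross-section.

plate: A = 200 × 210 = 42000.00, centroid at (100.00, 105.00).
hole 1: A = −(65 × 74) = -4810.00, centroid at (65.50, 124.00).
hole 2: A = −π·20² = -1256.64, centroid at (89.00, 55.00).
ΣA = 35933.36 cm², ΣAx̄ = 3773104.30 cm³, ΣAȳ = 3744444.96 cm³.
x̄ = 3773104.30/35933.36 = 105.00 cm; ȳ = 3744444.96/35933.36 = 104.21 cm.

x̄ = 105.00 cm, ȳ = 104.21 cm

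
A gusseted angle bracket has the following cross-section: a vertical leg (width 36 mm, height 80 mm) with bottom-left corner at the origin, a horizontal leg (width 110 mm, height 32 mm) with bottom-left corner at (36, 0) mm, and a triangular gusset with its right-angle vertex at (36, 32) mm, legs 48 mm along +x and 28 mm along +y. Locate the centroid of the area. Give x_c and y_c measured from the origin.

Part | A | x̄ᵢ | ȳᵢ | A·x̄ᵢ | A·ȳᵢ
vertical leg | 2880.00 | 18.00 | 40.00 | 51840.00 | 115200.00
horizontal leg | 3520.00 | 91.00 | 16.00 | 320320.00 | 56320.00
gusset | 672.00 | 52.00 | 41.33 | 34944.00 | 27776.00
Σ | 7072.00 |  |  | 407104.00 | 199296.00
x_c = 407104.00 / 7072.00 = 57.57 mm
y_c = 199296.00 / 7072.00 = 28.18 mm

x_c = 57.57 mm, y_c = 28.18 mm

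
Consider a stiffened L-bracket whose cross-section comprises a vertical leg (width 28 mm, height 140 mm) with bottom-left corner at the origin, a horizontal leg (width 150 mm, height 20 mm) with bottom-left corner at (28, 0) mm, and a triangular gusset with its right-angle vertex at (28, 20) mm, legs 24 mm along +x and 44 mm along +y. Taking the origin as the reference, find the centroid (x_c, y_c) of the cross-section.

x_c = 51.41 mm, y_c = 43.33 mm

vertical leg: A = 28 × 140 = 3920.00, centroid at (14.00, 70.00).
horizontal leg: A = 150 × 20 = 3000.00, centroid at (103.00, 10.00).
gusset: A = ½·24·44 = 528.00, centroid at (36.00, 34.67).
ΣA = 7448.00 mm²
ΣAx_c = (3920.00)(14.00) + (3000.00)(103.00) + (528.00)(36.00) = 382888.00 mm³
ΣAy_c = (3920.00)(70.00) + (3000.00)(10.00) + (528.00)(34.67) = 322704.00 mm³
x_c = 382888.00 / 7448.00 = 51.41 mm
y_c = 322704.00 / 7448.00 = 43.33 mm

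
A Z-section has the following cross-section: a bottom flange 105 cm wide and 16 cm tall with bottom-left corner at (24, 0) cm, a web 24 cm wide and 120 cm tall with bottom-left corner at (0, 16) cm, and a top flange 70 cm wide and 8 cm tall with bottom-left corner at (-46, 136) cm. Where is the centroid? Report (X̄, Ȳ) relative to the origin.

bottom flange: A = 105 × 16 = 1680.00, centroid at (76.50, 8.00).
web: A = 24 × 120 = 2880.00, centroid at (12.00, 76.00).
top flange: A = 70 × 8 = 560.00, centroid at (-11.00, 140.00).
ΣA = 5120.00 cm²
ΣAX̄ = (1680.00)(76.50) + (2880.00)(12.00) + (560.00)(-11.00) = 156920.00 cm³
ΣAȲ = (1680.00)(8.00) + (2880.00)(76.00) + (560.00)(140.00) = 310720.00 cm³
X̄ = 156920.00 / 5120.00 = 30.65 cm
Ȳ = 310720.00 / 5120.00 = 60.69 cm

X̄ = 30.65 cm, Ȳ = 60.69 cm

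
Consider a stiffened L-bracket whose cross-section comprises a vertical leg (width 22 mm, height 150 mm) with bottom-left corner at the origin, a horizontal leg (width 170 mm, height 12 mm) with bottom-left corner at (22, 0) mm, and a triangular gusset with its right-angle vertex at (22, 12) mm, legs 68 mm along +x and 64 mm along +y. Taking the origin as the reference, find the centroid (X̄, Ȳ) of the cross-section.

vertical leg: A = 22 × 150 = 3300.00, centroid at (11.00, 75.00).
horizontal leg: A = 170 × 12 = 2040.00, centroid at (107.00, 6.00).
gusset: A = ½·68·64 = 2176.00, centroid at (44.67, 33.33).
ΣA = 7516.00 mm², ΣAX̄ = 351774.67 mm³, ΣAȲ = 332273.33 mm³.
X̄ = 351774.67/7516.00 = 46.80 mm; Ȳ = 332273.33/7516.00 = 44.21 mm.

X̄ = 46.80 mm, Ȳ = 44.21 mm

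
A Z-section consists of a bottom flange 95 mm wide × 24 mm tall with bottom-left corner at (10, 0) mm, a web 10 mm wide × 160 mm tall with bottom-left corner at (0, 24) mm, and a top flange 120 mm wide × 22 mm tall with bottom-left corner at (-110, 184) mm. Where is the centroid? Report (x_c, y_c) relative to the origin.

x_c = 1.09 mm, y_c = 108.67 mm

bottom flange: A = 95 × 24 = 2280.00, centroid at (57.50, 12.00).
web: A = 10 × 160 = 1600.00, centroid at (5.00, 104.00).
top flange: A = 120 × 22 = 2640.00, centroid at (-50.00, 195.00).
ΣA = 6520.00 mm²
ΣAx_c = (2280.00)(57.50) + (1600.00)(5.00) + (2640.00)(-50.00) = 7100.00 mm³
ΣAy_c = (2280.00)(12.00) + (1600.00)(104.00) + (2640.00)(195.00) = 708560.00 mm³
x_c = 7100.00 / 6520.00 = 1.09 mm
y_c = 708560.00 / 6520.00 = 108.67 mm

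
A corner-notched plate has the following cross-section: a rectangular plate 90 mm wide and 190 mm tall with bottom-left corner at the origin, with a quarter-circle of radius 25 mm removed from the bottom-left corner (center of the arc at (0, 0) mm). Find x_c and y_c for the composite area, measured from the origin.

x_c = 46.02 mm, y_c = 97.49 mm

Part | A | x̄ᵢ | ȳᵢ | A·x̄ᵢ | A·ȳᵢ
plate | 17100.00 | 45.00 | 95.00 | 769500.00 | 1624500.00
removed quarter-circle | -490.87 | 10.61 | 10.61 | -5208.33 | -5208.33
Σ | 16609.13 |  |  | 764291.67 | 1619291.67
x_c = 764291.67 / 16609.13 = 46.02 mm
y_c = 1619291.67 / 16609.13 = 97.49 mm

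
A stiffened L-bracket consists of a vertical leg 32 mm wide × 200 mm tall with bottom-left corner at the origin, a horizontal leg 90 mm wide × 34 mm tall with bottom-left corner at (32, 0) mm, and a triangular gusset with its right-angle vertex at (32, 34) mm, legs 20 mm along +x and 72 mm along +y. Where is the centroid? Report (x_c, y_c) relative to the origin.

vertical leg: A = 32 × 200 = 6400.00, centroid at (16.00, 100.00).
horizontal leg: A = 90 × 34 = 3060.00, centroid at (77.00, 17.00).
gusset: A = ½·20·72 = 720.00, centroid at (38.67, 58.00).
ΣA = 10180.00 mm²
ΣAx_c = (6400.00)(16.00) + (3060.00)(77.00) + (720.00)(38.67) = 365860.00 mm³
ΣAy_c = (6400.00)(100.00) + (3060.00)(17.00) + (720.00)(58.00) = 733780.00 mm³
x_c = 365860.00 / 10180.00 = 35.94 mm
y_c = 733780.00 / 10180.00 = 72.08 mm

x_c = 35.94 mm, y_c = 72.08 mm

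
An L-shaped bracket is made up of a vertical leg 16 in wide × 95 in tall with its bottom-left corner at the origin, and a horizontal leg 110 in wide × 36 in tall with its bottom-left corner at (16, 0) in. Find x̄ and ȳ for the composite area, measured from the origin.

Part | A | x̄ᵢ | ȳᵢ | A·x̄ᵢ | A·ȳᵢ
vertical leg | 1520.00 | 8.00 | 47.50 | 12160.00 | 72200.00
horizontal leg | 3960.00 | 71.00 | 18.00 | 281160.00 | 71280.00
Σ | 5480.00 |  |  | 293320.00 | 143480.00
x̄ = 293320.00 / 5480.00 = 53.53 in
ȳ = 143480.00 / 5480.00 = 26.18 in

x̄ = 53.53 in, ȳ = 26.18 in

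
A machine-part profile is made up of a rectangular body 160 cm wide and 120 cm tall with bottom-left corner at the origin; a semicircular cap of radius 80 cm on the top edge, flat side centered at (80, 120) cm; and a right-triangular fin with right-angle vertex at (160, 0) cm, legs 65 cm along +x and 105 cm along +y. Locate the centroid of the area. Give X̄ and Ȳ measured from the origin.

X̄ = 90.62 cm, Ȳ = 86.30 cm

Part | A | x̄ᵢ | ȳᵢ | A·x̄ᵢ | A·ȳᵢ
rectangular body | 19200.00 | 80.00 | 60.00 | 1536000.00 | 1152000.00
semicircular top | 10053.10 | 80.00 | 153.95 | 804247.72 | 1547704.91
triangular fin | 3412.50 | 181.67 | 35.00 | 619937.50 | 119437.50
Σ | 32665.60 |  |  | 2960185.22 | 2819142.41
X̄ = 2960185.22 / 32665.60 = 90.62 cm
Ȳ = 2819142.41 / 32665.60 = 86.30 cm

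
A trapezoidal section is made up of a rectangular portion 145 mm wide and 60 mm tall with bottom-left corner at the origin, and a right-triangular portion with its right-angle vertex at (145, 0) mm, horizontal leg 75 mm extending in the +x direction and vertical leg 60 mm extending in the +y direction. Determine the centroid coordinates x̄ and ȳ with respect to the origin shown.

Part | A | x̄ᵢ | ȳᵢ | A·x̄ᵢ | A·ȳᵢ
rectangular portion | 8700.00 | 72.50 | 30.00 | 630750.00 | 261000.00
triangular portion | 2250.00 | 170.00 | 20.00 | 382500.00 | 45000.00
Σ | 10950.00 |  |  | 1013250.00 | 306000.00
x̄ = 1013250.00 / 10950.00 = 92.53 mm
ȳ = 306000.00 / 10950.00 = 27.95 mm

x̄ = 92.53 mm, ȳ = 27.95 mm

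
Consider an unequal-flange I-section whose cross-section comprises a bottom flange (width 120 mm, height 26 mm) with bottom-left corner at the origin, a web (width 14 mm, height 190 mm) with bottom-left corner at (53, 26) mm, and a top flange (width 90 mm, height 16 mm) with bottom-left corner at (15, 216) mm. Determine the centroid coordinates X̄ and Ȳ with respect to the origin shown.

X̄ = 60.00 mm, Ȳ = 94.87 mm

bottom flange: A = 120 × 26 = 3120.00, centroid at (60.00, 13.00).
web: A = 14 × 190 = 2660.00, centroid at (60.00, 121.00).
top flange: A = 90 × 16 = 1440.00, centroid at (60.00, 224.00).
ΣA = 7220.00 mm²
ΣAX̄ = (3120.00)(60.00) + (2660.00)(60.00) + (1440.00)(60.00) = 433200.00 mm³
ΣAȲ = (3120.00)(13.00) + (2660.00)(121.00) + (1440.00)(224.00) = 684980.00 mm³
X̄ = 433200.00 / 7220.00 = 60.00 mm
Ȳ = 684980.00 / 7220.00 = 94.87 mm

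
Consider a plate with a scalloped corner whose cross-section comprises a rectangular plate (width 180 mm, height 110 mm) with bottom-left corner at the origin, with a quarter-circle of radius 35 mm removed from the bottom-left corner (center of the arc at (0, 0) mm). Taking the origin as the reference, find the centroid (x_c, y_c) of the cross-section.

plate: A = 180 × 110 = 19800.00, centroid at (90.00, 55.00).
removed quarter-circle: A = −¼π·35² = -962.11, centroid at (14.85, 14.85).
ΣA = 18837.89 mm²
ΣAx_c = (19800.00)(90.00) + (-962.11)(14.85) = 1767708.33 mm³
ΣAy_c = (19800.00)(55.00) + (-962.11)(14.85) = 1074708.33 mm³
x_c = 1767708.33 / 18837.89 = 93.84 mm
y_c = 1074708.33 / 18837.89 = 57.05 mm

x_c = 93.84 mm, y_c = 57.05 mm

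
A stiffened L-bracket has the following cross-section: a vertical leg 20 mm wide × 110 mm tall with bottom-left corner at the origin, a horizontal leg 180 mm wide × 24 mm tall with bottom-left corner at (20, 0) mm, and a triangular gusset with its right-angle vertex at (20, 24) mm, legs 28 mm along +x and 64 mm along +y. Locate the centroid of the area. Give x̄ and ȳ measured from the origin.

x̄ = 70.59 mm, ȳ = 28.78 mm

vertical leg: A = 20 × 110 = 2200.00, centroid at (10.00, 55.00).
horizontal leg: A = 180 × 24 = 4320.00, centroid at (110.00, 12.00).
gusset: A = ½·28·64 = 896.00, centroid at (29.33, 45.33).
ΣA = 7416.00 mm², ΣAx̄ = 523482.67 mm³, ΣAȳ = 213458.67 mm³.
x̄ = 523482.67/7416.00 = 70.59 mm; ȳ = 213458.67/7416.00 = 28.78 mm.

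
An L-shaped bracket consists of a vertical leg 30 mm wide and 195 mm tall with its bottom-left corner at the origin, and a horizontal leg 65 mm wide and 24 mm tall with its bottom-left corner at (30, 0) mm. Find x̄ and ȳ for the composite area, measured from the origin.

vertical leg: A = 30 × 195 = 5850.00, centroid at (15.00, 97.50).
horizontal leg: A = 65 × 24 = 1560.00, centroid at (62.50, 12.00).
ΣA = 7410.00 mm², ΣAx̄ = 185250.00 mm³, ΣAȳ = 589095.00 mm³.
x̄ = 185250.00/7410.00 = 25.00 mm; ȳ = 589095.00/7410.00 = 79.50 mm.

x̄ = 25.00 mm, ȳ = 79.50 mm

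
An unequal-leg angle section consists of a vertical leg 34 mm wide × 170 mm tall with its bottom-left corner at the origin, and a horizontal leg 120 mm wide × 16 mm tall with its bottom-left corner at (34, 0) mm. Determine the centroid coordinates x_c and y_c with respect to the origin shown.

Part | A | x̄ᵢ | ȳᵢ | A·x̄ᵢ | A·ȳᵢ
vertical leg | 5780.00 | 17.00 | 85.00 | 98260.00 | 491300.00
horizontal leg | 1920.00 | 94.00 | 8.00 | 180480.00 | 15360.00
Σ | 7700.00 |  |  | 278740.00 | 506660.00
x_c = 278740.00 / 7700.00 = 36.20 mm
y_c = 506660.00 / 7700.00 = 65.80 mm

x_c = 36.20 mm, y_c = 65.80 mm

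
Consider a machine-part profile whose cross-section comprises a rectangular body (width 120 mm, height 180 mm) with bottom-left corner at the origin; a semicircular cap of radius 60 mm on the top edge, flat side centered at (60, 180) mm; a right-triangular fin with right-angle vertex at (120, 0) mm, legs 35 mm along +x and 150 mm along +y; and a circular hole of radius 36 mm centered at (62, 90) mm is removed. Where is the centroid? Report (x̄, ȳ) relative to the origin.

rectangular body: A = 120 × 180 = 21600.00, centroid at (60.00, 90.00).
semicircular top: A = ½π·60² = 5654.87, centroid at (60.00, 205.46).
triangular fin: A = ½·35·150 = 2625.00, centroid at (131.67, 50.00).
hole: A = −π·36² = -4071.50, centroid at (62.00, 90.00).
ΣA = 25808.36 mm²
ΣAx̄ = (21600.00)(60.00) + (5654.87)(60.00) + (2625.00)(131.67) + (-4071.50)(62.00) = 1728483.75 mm³
ΣAȳ = (21600.00)(90.00) + (5654.87)(205.46) + (2625.00)(50.00) + (-4071.50)(90.00) = 2870690.65 mm³
x̄ = 1728483.75 / 25808.36 = 66.97 mm
ȳ = 2870690.65 / 25808.36 = 111.23 mm

x̄ = 66.97 mm, ȳ = 111.23 mm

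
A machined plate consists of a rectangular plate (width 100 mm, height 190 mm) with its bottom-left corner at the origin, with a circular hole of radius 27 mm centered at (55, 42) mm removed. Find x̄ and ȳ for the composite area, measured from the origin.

Part | A | x̄ᵢ | ȳᵢ | A·x̄ᵢ | A·ȳᵢ
plate | 19000.00 | 50.00 | 95.00 | 950000.00 | 1805000.00
hole | -2290.22 | 55.00 | 42.00 | -125962.16 | -96189.28
Σ | 16709.78 |  |  | 824037.84 | 1708810.72
x̄ = 824037.84 / 16709.78 = 49.31 mm
ȳ = 1708810.72 / 16709.78 = 102.26 mm

x̄ = 49.31 mm, ȳ = 102.26 mm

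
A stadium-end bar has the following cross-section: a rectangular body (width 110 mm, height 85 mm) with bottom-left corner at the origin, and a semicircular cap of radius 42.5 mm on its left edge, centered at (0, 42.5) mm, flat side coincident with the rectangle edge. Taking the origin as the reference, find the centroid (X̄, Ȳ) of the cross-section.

X̄ = 38.00 mm, Ȳ = 42.50 mm

rectangular body: A = 110 × 85 = 9350.00, centroid at (55.00, 42.50).
semicircular end: A = ½π·42.5² = 2837.25, centroid at (-18.04, 42.50).
ΣA = 12187.25 mm², ΣAX̄ = 463072.92 mm³, ΣAȲ = 517958.16 mm³.
X̄ = 463072.92/12187.25 = 38.00 mm; Ȳ = 517958.16/12187.25 = 42.50 mm.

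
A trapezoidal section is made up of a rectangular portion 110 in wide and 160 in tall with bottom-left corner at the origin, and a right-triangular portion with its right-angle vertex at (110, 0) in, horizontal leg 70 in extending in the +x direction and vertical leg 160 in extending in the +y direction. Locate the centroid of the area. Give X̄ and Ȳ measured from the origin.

rectangular portion: A = 110 × 160 = 17600.00, centroid at (55.00, 80.00).
triangular portion: A = ½·70·160 = 5600.00, centroid at (133.33, 53.33).
ΣA = 23200.00 in²
ΣAX̄ = (17600.00)(55.00) + (5600.00)(133.33) = 1714666.67 in³
ΣAȲ = (17600.00)(80.00) + (5600.00)(53.33) = 1706666.67 in³
X̄ = 1714666.67 / 23200.00 = 73.91 in
Ȳ = 1706666.67 / 23200.00 = 73.56 in

X̄ = 73.91 in, Ȳ = 73.56 in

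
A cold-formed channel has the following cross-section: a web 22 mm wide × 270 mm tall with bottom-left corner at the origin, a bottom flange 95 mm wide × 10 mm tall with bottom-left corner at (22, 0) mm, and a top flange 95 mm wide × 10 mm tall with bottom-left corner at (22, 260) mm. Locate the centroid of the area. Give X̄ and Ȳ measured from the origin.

X̄ = 25.18 mm, Ȳ = 135.00 mm

web: A = 22 × 270 = 5940.00, centroid at (11.00, 135.00).
bottom flange: A = 95 × 10 = 950.00, centroid at (69.50, 5.00).
top flange: A = 95 × 10 = 950.00, centroid at (69.50, 265.00).
ΣA = 7840.00 mm², ΣAX̄ = 197390.00 mm³, ΣAȲ = 1058400.00 mm³.
X̄ = 197390.00/7840.00 = 25.18 mm; Ȳ = 1058400.00/7840.00 = 135.00 mm.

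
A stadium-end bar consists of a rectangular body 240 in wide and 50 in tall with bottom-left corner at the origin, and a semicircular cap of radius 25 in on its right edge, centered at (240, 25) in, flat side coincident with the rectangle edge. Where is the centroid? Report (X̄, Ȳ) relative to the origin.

rectangular body: A = 240 × 50 = 12000.00, centroid at (120.00, 25.00).
semicircular end: A = ½π·25² = 981.75, centroid at (250.61, 25.00).
ΣA = 12981.75 in², ΣAX̄ = 1686036.12 in³, ΣAȲ = 324543.69 in³.
X̄ = 1686036.12/12981.75 = 129.88 in; Ȳ = 324543.69/12981.75 = 25.00 in.

X̄ = 129.88 in, Ȳ = 25.00 in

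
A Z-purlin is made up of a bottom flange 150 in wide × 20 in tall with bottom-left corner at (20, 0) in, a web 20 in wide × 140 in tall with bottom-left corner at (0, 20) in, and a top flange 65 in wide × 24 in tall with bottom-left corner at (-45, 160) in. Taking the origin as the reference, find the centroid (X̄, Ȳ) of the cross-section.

Part | A | x̄ᵢ | ȳᵢ | A·x̄ᵢ | A·ȳᵢ
bottom flange | 3000.00 | 95.00 | 10.00 | 285000.00 | 30000.00
web | 2800.00 | 10.00 | 90.00 | 28000.00 | 252000.00
top flange | 1560.00 | -12.50 | 172.00 | -19500.00 | 268320.00
Σ | 7360.00 |  |  | 293500.00 | 550320.00
X̄ = 293500.00 / 7360.00 = 39.88 in
Ȳ = 550320.00 / 7360.00 = 74.77 in

X̄ = 39.88 in, Ȳ = 74.77 in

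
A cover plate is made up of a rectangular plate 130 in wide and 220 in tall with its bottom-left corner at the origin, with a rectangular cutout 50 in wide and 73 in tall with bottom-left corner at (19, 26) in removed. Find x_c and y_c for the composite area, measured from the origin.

plate: A = 130 × 220 = 28600.00, centroid at (65.00, 110.00).
hole: A = −(50 × 73) = -3650.00, centroid at (44.00, 62.50).
ΣA = 24950.00 in²
ΣAx_c = (28600.00)(65.00) + (-3650.00)(44.00) = 1698400.00 in³
ΣAy_c = (28600.00)(110.00) + (-3650.00)(62.50) = 2917875.00 in³
x_c = 1698400.00 / 24950.00 = 68.07 in
y_c = 2917875.00 / 24950.00 = 116.95 in

x_c = 68.07 in, y_c = 116.95 in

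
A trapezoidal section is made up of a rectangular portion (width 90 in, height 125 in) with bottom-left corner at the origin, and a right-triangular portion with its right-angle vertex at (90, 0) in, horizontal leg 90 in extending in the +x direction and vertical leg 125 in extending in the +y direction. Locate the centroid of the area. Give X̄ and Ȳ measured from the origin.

rectangular portion: A = 90 × 125 = 11250.00, centroid at (45.00, 62.50).
triangular portion: A = ½·90·125 = 5625.00, centroid at (120.00, 41.67).
ΣA = 16875.00 in²
ΣAX̄ = (11250.00)(45.00) + (5625.00)(120.00) = 1181250.00 in³
ΣAȲ = (11250.00)(62.50) + (5625.00)(41.67) = 937500.00 in³
X̄ = 1181250.00 / 16875.00 = 70.00 in
Ȳ = 937500.00 / 16875.00 = 55.56 in

X̄ = 70.00 in, Ȳ = 55.56 in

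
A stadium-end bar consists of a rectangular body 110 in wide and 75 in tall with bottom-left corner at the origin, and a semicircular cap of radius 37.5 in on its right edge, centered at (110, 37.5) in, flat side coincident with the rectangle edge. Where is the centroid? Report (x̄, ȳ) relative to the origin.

x̄ = 69.98 in, ȳ = 37.50 in

rectangular body: A = 110 × 75 = 8250.00, centroid at (55.00, 37.50).
semicircular end: A = ½π·37.5² = 2208.93, centroid at (125.92, 37.50).
ΣA = 10458.93 in², ΣAx̄ = 731888.81 in³, ΣAȳ = 392209.96 in³.
x̄ = 731888.81/10458.93 = 69.98 in; ȳ = 392209.96/10458.93 = 37.50 in.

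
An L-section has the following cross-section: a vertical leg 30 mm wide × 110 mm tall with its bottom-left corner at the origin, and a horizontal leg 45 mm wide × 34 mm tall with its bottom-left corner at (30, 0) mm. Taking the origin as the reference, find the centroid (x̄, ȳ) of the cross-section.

x̄ = 26.88 mm, ȳ = 42.96 mm

vertical leg: A = 30 × 110 = 3300.00, centroid at (15.00, 55.00).
horizontal leg: A = 45 × 34 = 1530.00, centroid at (52.50, 17.00).
ΣA = 4830.00 mm², ΣAx̄ = 129825.00 mm³, ΣAȳ = 207510.00 mm³.
x̄ = 129825.00/4830.00 = 26.88 mm; ȳ = 207510.00/4830.00 = 42.96 mm.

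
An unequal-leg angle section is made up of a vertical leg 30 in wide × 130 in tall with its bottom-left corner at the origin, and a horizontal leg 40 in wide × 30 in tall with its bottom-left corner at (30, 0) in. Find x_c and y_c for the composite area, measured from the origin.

x_c = 23.24 in, y_c = 53.24 in

vertical leg: A = 30 × 130 = 3900.00, centroid at (15.00, 65.00).
horizontal leg: A = 40 × 30 = 1200.00, centroid at (50.00, 15.00).
ΣA = 5100.00 in², ΣAx_c = 118500.00 in³, ΣAy_c = 271500.00 in³.
x_c = 118500.00/5100.00 = 23.24 in; y_c = 271500.00/5100.00 = 53.24 in.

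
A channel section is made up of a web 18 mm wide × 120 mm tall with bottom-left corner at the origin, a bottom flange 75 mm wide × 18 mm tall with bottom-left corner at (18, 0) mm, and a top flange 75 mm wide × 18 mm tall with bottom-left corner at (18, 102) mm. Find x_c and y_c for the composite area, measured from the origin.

Part | A | x̄ᵢ | ȳᵢ | A·x̄ᵢ | A·ȳᵢ
web | 2160.00 | 9.00 | 60.00 | 19440.00 | 129600.00
bottom flange | 1350.00 | 55.50 | 9.00 | 74925.00 | 12150.00
top flange | 1350.00 | 55.50 | 111.00 | 74925.00 | 149850.00
Σ | 4860.00 |  |  | 169290.00 | 291600.00
x_c = 169290.00 / 4860.00 = 34.83 mm
y_c = 291600.00 / 4860.00 = 60.00 mm

x_c = 34.83 mm, y_c = 60.00 mm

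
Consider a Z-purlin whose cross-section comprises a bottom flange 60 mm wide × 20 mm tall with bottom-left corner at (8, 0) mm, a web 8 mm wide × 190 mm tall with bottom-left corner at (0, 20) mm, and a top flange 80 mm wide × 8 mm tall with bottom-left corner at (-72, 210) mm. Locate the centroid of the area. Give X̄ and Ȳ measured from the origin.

X̄ = 9.29 mm, Ȳ = 96.36 mm

bottom flange: A = 60 × 20 = 1200.00, centroid at (38.00, 10.00).
web: A = 8 × 190 = 1520.00, centroid at (4.00, 115.00).
top flange: A = 80 × 8 = 640.00, centroid at (-32.00, 214.00).
ΣA = 3360.00 mm²
ΣAX̄ = (1200.00)(38.00) + (1520.00)(4.00) + (640.00)(-32.00) = 31200.00 mm³
ΣAȲ = (1200.00)(10.00) + (1520.00)(115.00) + (640.00)(214.00) = 323760.00 mm³
X̄ = 31200.00 / 3360.00 = 9.29 mm
Ȳ = 323760.00 / 3360.00 = 96.36 mm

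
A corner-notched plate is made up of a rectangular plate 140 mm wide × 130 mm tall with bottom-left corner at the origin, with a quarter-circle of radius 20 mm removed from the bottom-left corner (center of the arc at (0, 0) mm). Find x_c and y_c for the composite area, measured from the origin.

plate: A = 140 × 130 = 18200.00, centroid at (70.00, 65.00).
removed quarter-circle: A = −¼π·20² = -314.16, centroid at (8.49, 8.49).
ΣA = 17885.84 mm², ΣAx_c = 1271333.33 mm³, ΣAy_c = 1180333.33 mm³.
x_c = 1271333.33/17885.84 = 71.08 mm; y_c = 1180333.33/17885.84 = 65.99 mm.

x_c = 71.08 mm, y_c = 65.99 mm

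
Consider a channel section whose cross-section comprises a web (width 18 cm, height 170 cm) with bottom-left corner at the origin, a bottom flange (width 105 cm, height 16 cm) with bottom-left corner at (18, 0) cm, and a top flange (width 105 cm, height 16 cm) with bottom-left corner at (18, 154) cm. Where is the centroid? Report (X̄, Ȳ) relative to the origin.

X̄ = 41.19 cm, Ȳ = 85.00 cm

Part | A | x̄ᵢ | ȳᵢ | A·x̄ᵢ | A·ȳᵢ
web | 3060.00 | 9.00 | 85.00 | 27540.00 | 260100.00
bottom flange | 1680.00 | 70.50 | 8.00 | 118440.00 | 13440.00
top flange | 1680.00 | 70.50 | 162.00 | 118440.00 | 272160.00
Σ | 6420.00 |  |  | 264420.00 | 545700.00
X̄ = 264420.00 / 6420.00 = 41.19 cm
Ȳ = 545700.00 / 6420.00 = 85.00 cm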